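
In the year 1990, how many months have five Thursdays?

A month has five Thursdays exactly when Thursday falls within its first (length − 28) days.
Jan: 31 days, starts Mon → 5 of Mon, Tue, Wed
Feb: 28 days, starts Thu → 5 of (none)
Mar: 31 days, starts Thu → 5 of Thu, Fri, Sat ✓
Apr: 30 days, starts Sun → 5 of Sun, Mon
May: 31 days, starts Tue → 5 of Tue, Wed, Thu ✓
Jun: 30 days, starts Fri → 5 of Fri, Sat
Jul: 31 days, starts Sun → 5 of Sun, Mon, Tue
Aug: 31 days, starts Wed → 5 of Wed, Thu, Fri ✓
Sep: 30 days, starts Sat → 5 of Sat, Sun
Oct: 31 days, starts Mon → 5 of Mon, Tue, Wed
Nov: 30 days, starts Thu → 5 of Thu, Fri ✓
Dec: 31 days, starts Sat → 5 of Sat, Sun, Mon
Months with five Thursdays: Mar, May, Aug, Nov.

4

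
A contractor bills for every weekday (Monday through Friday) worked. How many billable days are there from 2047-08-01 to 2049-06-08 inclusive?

2047-08-01 is a Thursday.
That's 678 days from start to end, counting both.
678 = 7 × 96 + 6, so there are 96 full weeks plus 6 extra days.
Each full week contributes 5 weekdays (Mon–Fri): 96 × 5 = 480.
The 6 extra days are Thursday, Friday, Saturday, Sunday, Monday, Tuesday — 4 of them qualify.
Total: 480 + 4 = 484.

484 weekdays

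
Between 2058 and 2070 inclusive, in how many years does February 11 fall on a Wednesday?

Day of week of February 11 in each year:
2058: Mon, 2059: Tue, 2060: Wed ✓, 2061: Fri, 2062: Sat, 2063: Sun, 2064: Mon, 2065: Wed ✓, 2066: Thu, 2067: Fri, 2068: Sat, 2069: Mon, 2070: Tue
Wednesdays: 2060, 2065.

2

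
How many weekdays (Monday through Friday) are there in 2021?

January 1, 2021 is a Friday.
The range spans 365 days (inclusive of both endpoints).
365 = 7 × 52 + 1, so there are 52 full weeks plus 1 extra day.
Each full week contributes 5 weekdays (Mon–Fri): 52 × 5 = 260.
The 1 extra day is Fri — 1 of them qualifies.
Total: 260 + 1 = 261.

261 weekdays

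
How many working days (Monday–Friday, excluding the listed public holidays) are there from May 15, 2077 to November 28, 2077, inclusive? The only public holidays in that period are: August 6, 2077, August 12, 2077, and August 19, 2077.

137 working days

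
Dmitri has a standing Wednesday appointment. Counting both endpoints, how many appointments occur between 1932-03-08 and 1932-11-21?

37 Wednesdays

1932-03-08 is a Tuesday.
From 1932-03-08 to 1932-11-21 is 259 days inclusive.
259 = 7 × 37, so the span is exactly 37 full weeks.
Each full week contributes one Wednesday: 37 so far.
Total: 37.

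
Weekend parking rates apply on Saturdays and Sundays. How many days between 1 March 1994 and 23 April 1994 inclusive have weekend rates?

15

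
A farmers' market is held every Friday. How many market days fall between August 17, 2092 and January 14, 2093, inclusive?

August 17, 2092 is a Sunday.
That's 151 days from start to end, counting both.
151 = 7 × 21 + 4, so there are 21 full weeks plus 4 extra days.
Each full week contributes one Friday: 21 so far.
The 4 extra days are Sunday, Monday, Tuesday, Wednesday — none qualify.
Total: 21 + 0 = 21.

21 Fridays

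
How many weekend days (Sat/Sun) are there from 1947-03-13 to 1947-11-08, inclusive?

1947-03-13 is a Thursday.
The range spans 241 days (inclusive of both endpoints).
241 = 7 × 34 + 3, so there are 34 full weeks plus 3 extra days.
Each full week contributes 2 weekend days (Sat, Sun): 34 × 2 = 68.
The 3 extra days are Thu, Fri, Sat — 1 of them qualifies.
Total: 68 + 1 = 69.

69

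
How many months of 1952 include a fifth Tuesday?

5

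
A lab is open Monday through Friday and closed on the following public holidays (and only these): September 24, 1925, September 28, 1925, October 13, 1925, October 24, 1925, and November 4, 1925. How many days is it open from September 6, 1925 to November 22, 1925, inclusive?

51 working days

September 6, 1925 is a Sunday.
The range spans 78 days (inclusive of both endpoints).
78 = 7 × 11 + 1, so there are 11 full weeks plus 1 extra day.
Each full week contributes 5 weekdays (Mon–Fri): 11 × 5 = 55.
The 1 extra day is Sun — none qualify.
Total: 55 + 0 = 55.
Holidays: September 24, 1925 (Thu); September 28, 1925 (Mon); October 13, 1925 (Tue); October 24, 1925 (Sat); November 4, 1925 (Wed).
4 of the 5 holidays fall on weekdays; the rest are weekends and were already excluded.
Business days: 55 − 4 = 51.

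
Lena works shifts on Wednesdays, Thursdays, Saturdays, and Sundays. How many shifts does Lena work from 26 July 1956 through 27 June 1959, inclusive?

610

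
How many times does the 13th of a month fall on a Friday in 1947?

1

The 13th falls on a Friday when the month's 13th has weekday Fri.
Jan 13 is Mon; Feb 13 is Thu; Mar 13 is Thu; Apr 13 is Sun; May 13 is Tue; Jun 13 is Fri ✓; Jul 13 is Sun; Aug 13 is Wed; Sep 13 is Sat; Oct 13 is Mon; Nov 13 is Thu; Dec 13 is Sat.
Friday the 13ths: Jun.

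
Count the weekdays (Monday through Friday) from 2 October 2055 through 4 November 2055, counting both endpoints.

24

2 October 2055 is a Saturday.
From 2 October 2055 to 4 November 2055 is 34 days inclusive.
34 = 7 × 4 + 6, so there are 4 full weeks plus 6 extra days.
Each full week contributes 5 weekdays (Mon–Fri): 4 × 5 = 20.
The 6 extra days are Saturday, Sunday, Monday, Tuesday, Wednesday, Thursday — 4 of them qualify.
Total: 20 + 4 = 24.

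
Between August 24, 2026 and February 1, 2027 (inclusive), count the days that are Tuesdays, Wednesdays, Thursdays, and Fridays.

92

August 24, 2026 is a Monday.
From August 24, 2026 to February 1, 2027 is 162 days inclusive.
162 = 7 × 23 + 1, so there are 23 full weeks plus 1 extra day.
Each full week contributes 4 days from the set (Tue, Wed, Thu, Fri): 23 × 4 = 92.
The 1 extra day is Monday — none qualify.
Total: 92 + 0 = 92.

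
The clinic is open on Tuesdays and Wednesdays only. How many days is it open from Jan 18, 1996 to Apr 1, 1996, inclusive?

Jan 18, 1996 is a Thursday.
That's 75 days from start to end, counting both.
75 = 7 × 10 + 5, so there are 10 full weeks plus 5 extra days.
Each full week contributes 2 days from the set (Tue, Wed): 10 × 2 = 20.
The 5 extra days are Thursday, Friday, Saturday, Sunday, Monday — none qualify.
Total: 20 + 0 = 20.

20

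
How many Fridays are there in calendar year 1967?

1967-01-01 is a Sunday.
From 1967-01-01 to 1967-12-31 is 365 days inclusive.
365 = 7 × 52 + 1, so there are 52 full weeks plus 1 extra day.
Each full week contributes one Friday: 52 so far.
The 1 extra day is Sunday — none qualify.
Total: 52 + 0 = 52.

52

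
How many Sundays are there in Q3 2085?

July 1, 2085 is a Sunday.
That's 92 days from start to end, counting both.
92 = 7 × 13 + 1, so there are 13 full weeks plus 1 extra day.
Each full week contributes one Sunday: 13 so far.
The 1 extra day is Sunday — 1 of them qualifies.
Total: 13 + 1 = 14.

14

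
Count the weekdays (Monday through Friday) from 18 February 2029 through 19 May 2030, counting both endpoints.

325 weekdays

18 February 2029 is a Sunday.
The range spans 456 days (inclusive of both endpoints).
456 = 7 × 65 + 1, so there are 65 full weeks plus 1 extra day.
Each full week contributes 5 weekdays (Mon–Fri): 65 × 5 = 325.
The 1 extra day is Sunday — none qualify.
Total: 325 + 0 = 325.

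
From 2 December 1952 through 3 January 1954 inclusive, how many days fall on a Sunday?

57 Sundays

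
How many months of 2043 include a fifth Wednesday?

A month has five Wednesdays exactly when Wednesday falls within its first (length − 28) days.
Jan: 31 days, starts Thu → 5 of Thu, Fri, Sat
Feb: 28 days, starts Sun → 5 of (none)
Mar: 31 days, starts Sun → 5 of Sun, Mon, Tue
Apr: 30 days, starts Wed → 5 of Wed, Thu ✓
May: 31 days, starts Fri → 5 of Fri, Sat, Sun
Jun: 30 days, starts Mon → 5 of Mon, Tue
Jul: 31 days, starts Wed → 5 of Wed, Thu, Fri ✓
Aug: 31 days, starts Sat → 5 of Sat, Sun, Mon
Sep: 30 days, starts Tue → 5 of Tue, Wed ✓
Oct: 31 days, starts Thu → 5 of Thu, Fri, Sat
Nov: 30 days, starts Sun → 5 of Sun, Mon
Dec: 31 days, starts Tue → 5 of Tue, Wed, Thu ✓
Months with five Wednesdays: Apr, Jul, Sep, Dec.

4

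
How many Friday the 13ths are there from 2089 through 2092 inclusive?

6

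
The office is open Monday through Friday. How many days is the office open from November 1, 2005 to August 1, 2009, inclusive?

November 1, 2005 is a Tuesday.
The range spans 1370 days (inclusive of both endpoints).
1370 = 7 × 195 + 5, so there are 195 full weeks plus 5 extra days.
Each full week contributes 5 weekdays (Mon–Fri): 195 × 5 = 975.
The 5 extra days are Tuesday, Wednesday, Thursday, Friday, Saturday — 4 of them qualify.
Total: 975 + 4 = 979.

979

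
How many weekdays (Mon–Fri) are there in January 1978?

1978-01-01 is a Sunday.
That's 31 days from start to end, counting both.
31 = 7 × 4 + 3, so there are 4 full weeks plus 3 extra days.
Each full week contributes 5 weekdays (Mon–Fri): 4 × 5 = 20.
The 3 extra days are Sunday, Monday, Tuesday — 2 of them qualify.
Total: 20 + 2 = 22.

22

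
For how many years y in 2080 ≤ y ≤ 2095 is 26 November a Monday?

2

Day of week of November 26 in each year:
2080: Tue, 2081: Wed, 2082: Thu, 2083: Fri, 2084: Sun, 2085: Mon ✓, 2086: Tue, 2087: Wed, 2088: Fri, 2089: Sat, 2090: Sun, 2091: Mon ✓, 2092: Wed, 2093: Thu, 2094: Fri, 2095: Sat
Mondays: 2085, 2091.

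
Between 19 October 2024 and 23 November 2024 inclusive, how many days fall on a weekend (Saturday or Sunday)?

19 October 2024 is a Saturday.
From 19 October 2024 to 23 November 2024 is 36 days inclusive.
36 = 7 × 5 + 1, so there are 5 full weeks plus 1 extra day.
Each full week contributes 2 weekend days (Sat, Sun): 5 × 2 = 10.
The 1 extra day is Sat — 1 of them qualifies.
Total: 10 + 1 = 11.

11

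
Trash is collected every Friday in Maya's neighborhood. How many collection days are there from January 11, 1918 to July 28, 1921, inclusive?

January 11, 1918 is a Friday.
That's 1295 days from start to end, counting both.
1295 = 7 × 185, so the span is exactly 185 full weeks.
Each full week contributes one Friday: 185 so far.

185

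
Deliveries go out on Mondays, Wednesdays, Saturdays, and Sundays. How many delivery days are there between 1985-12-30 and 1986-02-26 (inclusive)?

34

1985-12-30 is a Monday.
The range spans 59 days (inclusive of both endpoints).
59 = 7 × 8 + 3, so there are 8 full weeks plus 3 extra days.
Each full week contributes 4 days from the set (Mon, Wed, Sat, Sun): 8 × 4 = 32.
The 3 extra days are Monday, Tuesday, Wednesday — 2 of them qualify.
Total: 32 + 2 = 34.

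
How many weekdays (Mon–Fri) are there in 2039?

260 weekdays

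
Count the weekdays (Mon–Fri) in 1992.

1992-01-01 is a Wednesday.
From 1992-01-01 to 1992-12-31 is 366 days inclusive.
366 = 7 × 52 + 2, so there are 52 full weeks plus 2 extra days.
Each full week contributes 5 weekdays (Mon–Fri): 52 × 5 = 260.
The 2 extra days are Wednesday, Thursday — 2 of them qualify.
Total: 260 + 2 = 262.

262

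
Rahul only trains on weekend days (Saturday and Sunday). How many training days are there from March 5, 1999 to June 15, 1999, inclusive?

March 5, 1999 is a Friday.
From March 5, 1999 to June 15, 1999 is 103 days inclusive.
103 = 7 × 14 + 5, so there are 14 full weeks plus 5 extra days.
Each full week contributes 2 weekend days (Sat, Sun): 14 × 2 = 28.
The 5 extra days are Friday, Saturday, Sunday, Monday, Tuesday — 2 of them qualify.
Total: 28 + 2 = 30.

30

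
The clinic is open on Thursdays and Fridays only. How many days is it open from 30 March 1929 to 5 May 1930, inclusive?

114

30 March 1929 is a Saturday.
The range spans 402 days (inclusive of both endpoints).
402 = 7 × 57 + 3, so there are 57 full weeks plus 3 extra days.
Each full week contributes 2 days from the set (Thu, Fri): 57 × 2 = 114.
The 3 extra days are Saturday, Sunday, Monday — none qualify.
Total: 114 + 0 = 114.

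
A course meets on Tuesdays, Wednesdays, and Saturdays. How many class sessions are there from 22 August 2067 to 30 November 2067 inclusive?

44

22 August 2067 is a Monday.
That's 101 days from start to end, counting both.
101 = 7 × 14 + 3, so there are 14 full weeks plus 3 extra days.
Each full week contributes 3 days from the set (Tue, Wed, Sat): 14 × 3 = 42.
The 3 extra days are Monday, Tuesday, Wednesday — 2 of them qualify.
Total: 42 + 2 = 44.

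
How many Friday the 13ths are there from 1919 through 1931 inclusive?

23

Friday-the-13ths by year:
1919: Jun
1920: Feb, Aug
1921: May
1922: Jan, Oct
1923: Apr, Jul
1924: Jun
1925: Feb, Mar, Nov
1926: Aug
1927: May
1928: Jan, Apr, Jul
1929: Sep, Dec
1930: Jun
1931: Feb, Mar, Nov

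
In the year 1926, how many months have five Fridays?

A month has five Fridays exactly when Friday falls within its first (length − 28) days.
Jan: 31 days, starts Fri → 5 of Fri, Sat, Sun ✓
Feb: 28 days, starts Mon → 5 of (none)
Mar: 31 days, starts Mon → 5 of Mon, Tue, Wed
Apr: 30 days, starts Thu → 5 of Thu, Fri ✓
May: 31 days, starts Sat → 5 of Sat, Sun, Mon
Jun: 30 days, starts Tue → 5 of Tue, Wed
Jul: 31 days, starts Thu → 5 of Thu, Fri, Sat ✓
Aug: 31 days, starts Sun → 5 of Sun, Mon, Tue
Sep: 30 days, starts Wed → 5 of Wed, Thu
Oct: 31 days, starts Fri → 5 of Fri, Sat, Sun ✓
Nov: 30 days, starts Mon → 5 of Mon, Tue
Dec: 31 days, starts Wed → 5 of Wed, Thu, Fri ✓
Months with five Fridays: Jan, Apr, Jul, Oct, Dec.

5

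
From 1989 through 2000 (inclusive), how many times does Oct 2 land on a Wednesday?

2

Day of week of October 2 in each year:
1989: Mon, 1990: Tue, 1991: Wed ✓, 1992: Fri, 1993: Sat, 1994: Sun, 1995: Mon, 1996: Wed ✓, 1997: Thu, 1998: Fri, 1999: Sat, 2000: Mon
Wednesdays: 1991, 1996.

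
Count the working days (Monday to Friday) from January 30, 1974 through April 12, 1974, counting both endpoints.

53

January 30, 1974 is a Wednesday.
The range spans 73 days (inclusive of both endpoints).
73 = 7 × 10 + 3, so there are 10 full weeks plus 3 extra days.
Each full week contributes 5 weekdays (Mon–Fri): 10 × 5 = 50.
The 3 extra days are Wed, Thu, Fri — 3 of them qualify.
Total: 50 + 3 = 53.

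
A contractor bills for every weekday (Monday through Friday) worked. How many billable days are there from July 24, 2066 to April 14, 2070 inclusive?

971 weekdays

July 24, 2066 is a Saturday.
That's 1361 days from start to end, counting both.
1361 = 7 × 194 + 3, so there are 194 full weeks plus 3 extra days.
Each full week contributes 5 weekdays (Mon–Fri): 194 × 5 = 970.
The 3 extra days are Saturday, Sunday, Monday — 1 of them qualifies.
Total: 970 + 1 = 971.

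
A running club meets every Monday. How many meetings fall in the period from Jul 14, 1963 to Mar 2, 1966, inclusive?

138

Jul 14, 1963 is a Sunday.
That's 963 days from start to end, counting both.
963 = 7 × 137 + 4, so there are 137 full weeks plus 4 extra days.
Each full week contributes one Monday: 137 so far.
The 4 extra days are Sun, Mon, Tue, Wed — 1 of them qualifies.
Total: 137 + 1 = 138.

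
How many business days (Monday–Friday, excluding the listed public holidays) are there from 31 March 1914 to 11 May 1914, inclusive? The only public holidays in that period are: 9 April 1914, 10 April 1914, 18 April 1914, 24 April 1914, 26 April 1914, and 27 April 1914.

31 March 1914 is a Tuesday.
That's 42 days from start to end, counting both.
42 = 7 × 6, so the span is exactly 6 full weeks.
Each full week contributes 5 weekdays (Mon–Fri): 6 × 5 = 30.
Holidays: 9 April 1914 (Thu); 10 April 1914 (Fri); 18 April 1914 (Sat); 24 April 1914 (Fri); 26 April 1914 (Sun); 27 April 1914 (Mon).
4 of the 6 holidays fall on weekdays; the rest are weekends and were already excluded.
Business days: 30 − 4 = 26.

26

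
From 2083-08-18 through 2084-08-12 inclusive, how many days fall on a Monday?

51

2083-08-18 is a Wednesday.
The range spans 361 days (inclusive of both endpoints).
361 = 7 × 51 + 4, so there are 51 full weeks plus 4 extra days.
Each full week contributes one Monday: 51 so far.
The 4 extra days are Wednesday, Thursday, Friday, Saturday — none qualify.
Total: 51 + 0 = 51.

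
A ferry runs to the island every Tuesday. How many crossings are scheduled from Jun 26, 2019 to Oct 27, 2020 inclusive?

Jun 26, 2019 is a Wednesday.
That's 490 days from start to end, counting both.
490 = 7 × 70, so the span is exactly 70 full weeks.
Each full week contributes one Tuesday: 70 so far.
Total: 70.

70 Tuesdays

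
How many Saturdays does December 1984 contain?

5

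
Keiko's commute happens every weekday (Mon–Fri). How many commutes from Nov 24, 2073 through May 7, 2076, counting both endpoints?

640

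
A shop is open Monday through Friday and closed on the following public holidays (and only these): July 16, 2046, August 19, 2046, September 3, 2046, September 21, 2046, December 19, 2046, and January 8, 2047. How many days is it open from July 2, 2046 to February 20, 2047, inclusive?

163 business days

July 2, 2046 is a Monday.
The range spans 234 days (inclusive of both endpoints).
234 = 7 × 33 + 3, so there are 33 full weeks plus 3 extra days.
Each full week contributes 5 weekdays (Mon–Fri): 33 × 5 = 165.
The 3 extra days are Mon, Tue, Wed — 3 of them qualify.
Total: 165 + 3 = 168.
Holidays: July 16, 2046 (Mon); August 19, 2046 (Sun); September 3, 2046 (Mon); September 21, 2046 (Fri); December 19, 2046 (Wed); January 8, 2047 (Tue).
5 of the 6 holidays fall on weekdays; the rest are weekends and were already excluded.
Business days: 168 − 5 = 163.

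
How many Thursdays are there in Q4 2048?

2048-10-01 is a Thursday.
The range spans 92 days (inclusive of both endpoints).
92 = 7 × 13 + 1, so there are 13 full weeks plus 1 extra day.
Each full week contributes one Thursday: 13 so far.
The 1 extra day is Thursday — 1 of them qualifies.
Total: 13 + 1 = 14.

14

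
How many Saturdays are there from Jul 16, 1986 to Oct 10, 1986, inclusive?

Jul 16, 1986 is a Wednesday.
That's 87 days from start to end, counting both.
87 = 7 × 12 + 3, so there are 12 full weeks plus 3 extra days.
Each full week contributes one Saturday: 12 so far.
The 3 extra days are Wednesday, Thursday, Friday — none qualify.
Total: 12 + 0 = 12.

12 Saturdays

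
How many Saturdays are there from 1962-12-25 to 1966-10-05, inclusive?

197

1962-12-25 is a Tuesday.
From 1962-12-25 to 1966-10-05 is 1381 days inclusive.
1381 = 7 × 197 + 2, so there are 197 full weeks plus 2 extra days.
Each full week contributes one Saturday: 197 so far.
The 2 extra days are Tue, Wed — none qualify.
Total: 197 + 0 = 197.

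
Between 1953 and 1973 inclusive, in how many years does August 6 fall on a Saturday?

3

Day of week of August 6 in each year:
1953: Thu, 1954: Fri, 1955: Sat ✓, 1956: Mon, 1957: Tue, 1958: Wed, 1959: Thu, 1960: Sat ✓, 1961: Sun, 1962: Mon, 1963: Tue, 1964: Thu, 1965: Fri, 1966: Sat ✓, 1967: Sun, 1968: Tue, 1969: Wed, 1970: Thu, 1971: Fri, 1972: Sun, 1973: Mon
Saturdays: 1955, 1960, 1966.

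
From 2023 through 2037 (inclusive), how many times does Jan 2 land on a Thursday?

Day of week of January 2 in each year:
2023: Mon, 2024: Tue, 2025: Thu ✓, 2026: Fri, 2027: Sat, 2028: Sun, 2029: Tue, 2030: Wed, 2031: Thu ✓, 2032: Fri, 2033: Sun, 2034: Mon, 2035: Tue, 2036: Wed, 2037: Fri
Thursdays: 2025, 2031.

2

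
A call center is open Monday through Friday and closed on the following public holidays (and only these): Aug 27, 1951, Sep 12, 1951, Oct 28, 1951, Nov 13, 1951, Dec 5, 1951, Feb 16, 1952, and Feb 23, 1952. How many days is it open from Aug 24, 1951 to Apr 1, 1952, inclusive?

Aug 24, 1951 is a Friday.
The range spans 222 days (inclusive of both endpoints).
222 = 7 × 31 + 5, so there are 31 full weeks plus 5 extra days.
Each full week contributes 5 weekdays (Mon–Fri): 31 × 5 = 155.
The 5 extra days are Friday, Saturday, Sunday, Monday, Tuesday — 3 of them qualify.
Total: 155 + 3 = 158.
Holidays: Aug 27, 1951 (Mon); Sep 12, 1951 (Wed); Oct 28, 1951 (Sun); Nov 13, 1951 (Tue); Dec 5, 1951 (Wed); Feb 16, 1952 (Sat); Feb 23, 1952 (Sat).
4 of the 7 holidays fall on weekdays; the rest are weekends and were already excluded.
Business days: 158 − 4 = 154.

154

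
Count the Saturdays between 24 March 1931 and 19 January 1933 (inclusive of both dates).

95 Saturdays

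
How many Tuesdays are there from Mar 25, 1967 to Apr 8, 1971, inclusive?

211

Mar 25, 1967 is a Saturday.
That's 1476 days from start to end, counting both.
1476 = 7 × 210 + 6, so there are 210 full weeks plus 6 extra days.
Each full week contributes one Tuesday: 210 so far.
The 6 extra days are Saturday, Sunday, Monday, Tuesday, Wednesday, Thursday — 1 of them qualifies.
Total: 210 + 1 = 211.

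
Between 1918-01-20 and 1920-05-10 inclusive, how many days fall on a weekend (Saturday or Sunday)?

1918-01-20 is a Sunday.
The range spans 842 days (inclusive of both endpoints).
842 = 7 × 120 + 2, so there are 120 full weeks plus 2 extra days.
Each full week contributes 2 weekend days (Sat, Sun): 120 × 2 = 240.
The 2 extra days are Sunday, Monday — 1 of them qualifies.
Total: 240 + 1 = 241.

241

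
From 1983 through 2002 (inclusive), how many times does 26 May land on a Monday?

Day of week of May 26 in each year:
1983: Thu, 1984: Sat, 1985: Sun, 1986: Mon ✓, 1987: Tue, 1988: Thu, 1989: Fri, 1990: Sat, 1991: Sun, 1992: Tue, 1993: Wed, 1994: Thu, 1995: Fri, 1996: Sun, 1997: Mon ✓, 1998: Tue, 1999: Wed, 2000: Fri, 2001: Sat, 2002: Sun
Mondays: 1986, 1997.

2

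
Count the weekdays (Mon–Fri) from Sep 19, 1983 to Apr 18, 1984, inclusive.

Sep 19, 1983 is a Monday.
That's 213 days from start to end, counting both.
213 = 7 × 30 + 3, so there are 30 full weeks plus 3 extra days.
Each full week contributes 5 weekdays (Mon–Fri): 30 × 5 = 150.
The 3 extra days are Mon, Tue, Wed — 3 of them qualify.
Total: 150 + 3 = 153.

153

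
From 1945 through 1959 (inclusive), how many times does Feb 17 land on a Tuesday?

Day of week of February 17 in each year:
1945: Sat, 1946: Sun, 1947: Mon, 1948: Tue ✓, 1949: Thu, 1950: Fri, 1951: Sat, 1952: Sun, 1953: Tue ✓, 1954: Wed, 1955: Thu, 1956: Fri, 1957: Sun, 1958: Mon, 1959: Tue ✓
Tuesdays: 1948, 1953, 1959.

3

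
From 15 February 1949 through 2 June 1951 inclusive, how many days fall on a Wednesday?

120 Wednesdays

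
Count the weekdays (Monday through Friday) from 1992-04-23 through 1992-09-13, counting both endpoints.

1992-04-23 is a Thursday.
The range spans 144 days (inclusive of both endpoints).
144 = 7 × 20 + 4, so there are 20 full weeks plus 4 extra days.
Each full week contributes 5 weekdays (Mon–Fri): 20 × 5 = 100.
The 4 extra days are Thu, Fri, Sat, Sun — 2 of them qualify.
Total: 100 + 2 = 102.

102 weekdays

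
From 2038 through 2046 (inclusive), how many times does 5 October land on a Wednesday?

2

Day of week of October 5 in each year:
2038: Tue, 2039: Wed ✓, 2040: Fri, 2041: Sat, 2042: Sun, 2043: Mon, 2044: Wed ✓, 2045: Thu, 2046: Fri
Wednesdays: 2039, 2044.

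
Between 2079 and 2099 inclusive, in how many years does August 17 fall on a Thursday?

Day of week of August 17 in each year:
2079: Thu ✓, 2080: Sat, 2081: Sun, 2082: Mon, 2083: Tue, 2084: Thu ✓, 2085: Fri, 2086: Sat, 2087: Sun, 2088: Tue, 2089: Wed, 2090: Thu ✓, 2091: Fri, 2092: Sun, 2093: Mon, 2094: Tue, 2095: Wed, 2096: Fri, 2097: Sat, 2098: Sun, 2099: Mon
Thursdays: 2079, 2084, 2090.

3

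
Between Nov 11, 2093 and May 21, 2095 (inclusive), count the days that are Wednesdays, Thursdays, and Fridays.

240

Nov 11, 2093 is a Wednesday.
That's 557 days from start to end, counting both.
557 = 7 × 79 + 4, so there are 79 full weeks plus 4 extra days.
Each full week contributes 3 days from the set (Wed, Thu, Fri): 79 × 3 = 237.
The 4 extra days are Wed, Thu, Fri, Sat — 3 of them qualify.
Total: 237 + 3 = 240.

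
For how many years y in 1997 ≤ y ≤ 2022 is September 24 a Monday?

4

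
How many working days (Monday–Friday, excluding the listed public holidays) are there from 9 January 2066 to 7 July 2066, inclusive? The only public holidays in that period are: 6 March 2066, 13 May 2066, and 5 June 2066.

9 January 2066 is a Saturday.
From 9 January 2066 to 7 July 2066 is 180 days inclusive.
180 = 7 × 25 + 5, so there are 25 full weeks plus 5 extra days.
Each full week contributes 5 weekdays (Mon–Fri): 25 × 5 = 125.
The 5 extra days are Sat, Sun, Mon, Tue, Wed — 3 of them qualify.
Total: 125 + 3 = 128.
Holidays: 6 March 2066 (Sat); 13 May 2066 (Thu); 5 June 2066 (Sat).
1 of the 3 holidays fall on weekdays; the rest are weekends and were already excluded.
Business days: 128 − 1 = 127.

127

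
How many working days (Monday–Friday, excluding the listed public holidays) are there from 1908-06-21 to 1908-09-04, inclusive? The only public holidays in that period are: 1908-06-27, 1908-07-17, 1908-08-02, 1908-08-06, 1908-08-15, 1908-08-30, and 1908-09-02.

1908-06-21 is a Sunday.
That's 76 days from start to end, counting both.
76 = 7 × 10 + 6, so there are 10 full weeks plus 6 extra days.
Each full week contributes 5 weekdays (Mon–Fri): 10 × 5 = 50.
The 6 extra days are Sunday, Monday, Tuesday, Wednesday, Thursday, Friday — 5 of them qualify.
Total: 50 + 5 = 55.
Holidays: 1908-06-27 (Sat); 1908-07-17 (Fri); 1908-08-02 (Sun); 1908-08-06 (Thu); 1908-08-15 (Sat); 1908-08-30 (Sun); 1908-09-02 (Wed).
3 of the 7 holidays fall on weekdays; the rest are weekends and were already excluded.
Business days: 55 − 3 = 52.

52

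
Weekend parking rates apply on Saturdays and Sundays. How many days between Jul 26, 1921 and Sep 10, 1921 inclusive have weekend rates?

Jul 26, 1921 is a Tuesday.
The range spans 47 days (inclusive of both endpoints).
47 = 7 × 6 + 5, so there are 6 full weeks plus 5 extra days.
Each full week contributes 2 weekend days (Sat, Sun): 6 × 2 = 12.
The 5 extra days are Tue, Wed, Thu, Fri, Sat — 1 of them qualifies.
Total: 12 + 1 = 13.

13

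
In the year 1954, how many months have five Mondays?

4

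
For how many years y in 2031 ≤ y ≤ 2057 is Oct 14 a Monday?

Day of week of October 14 in each year:
2031: Tue, 2032: Thu, 2033: Fri, 2034: Sat, 2035: Sun, 2036: Tue, 2037: Wed, 2038: Thu, 2039: Fri, 2040: Sun, 2041: Mon ✓, 2042: Tue, 2043: Wed, 2044: Fri, 2045: Sat, 2046: Sun, 2047: Mon ✓, 2048: Wed, 2049: Thu, 2050: Fri, 2051: Sat, 2052: Mon ✓, 2053: Tue, 2054: Wed, 2055: Thu, 2056: Sat, 2057: Sun
Mondays: 2041, 2047, 2052.

3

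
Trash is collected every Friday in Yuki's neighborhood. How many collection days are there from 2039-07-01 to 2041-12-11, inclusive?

128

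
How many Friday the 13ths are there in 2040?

3

The 13th falls on a Friday when the month's 13th has weekday Fri.
Jan 13 is Fri ✓; Feb 13 is Mon; Mar 13 is Tue; Apr 13 is Fri ✓; May 13 is Sun; Jun 13 is Wed; Jul 13 is Fri ✓; Aug 13 is Mon; Sep 13 is Thu; Oct 13 is Sat; Nov 13 is Tue; Dec 13 is Thu.
Friday the 13ths: Jan, Apr, Jul.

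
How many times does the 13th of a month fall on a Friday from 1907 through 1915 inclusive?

Friday-the-13ths by year:
1907: Sep, Dec
1908: Mar, Nov
1909: Aug
1910: May
1911: Jan, Oct
1912: Sep, Dec
1913: Jun
1914: Feb, Mar, Nov
1915: Aug

15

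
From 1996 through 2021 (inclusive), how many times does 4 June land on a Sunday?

Day of week of June 4 in each year:
1996: Tue, 1997: Wed, 1998: Thu, 1999: Fri, 2000: Sun ✓, 2001: Mon, 2002: Tue, 2003: Wed, 2004: Fri, 2005: Sat, 2006: Sun ✓, 2007: Mon, 2008: Wed, 2009: Thu, 2010: Fri, 2011: Sat, 2012: Mon, 2013: Tue, 2014: Wed, 2015: Thu, 2016: Sat, 2017: Sun ✓, 2018: Mon, 2019: Tue, 2020: Thu, 2021: Fri
Sundays: 2000, 2006, 2017.

3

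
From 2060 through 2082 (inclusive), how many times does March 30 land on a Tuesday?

3

Day of week of March 30 in each year:
2060: Tue ✓, 2061: Wed, 2062: Thu, 2063: Fri, 2064: Sun, 2065: Mon, 2066: Tue ✓, 2067: Wed, 2068: Fri, 2069: Sat, 2070: Sun, 2071: Mon, 2072: Wed, 2073: Thu, 2074: Fri, 2075: Sat, 2076: Mon, 2077: Tue ✓, 2078: Wed, 2079: Thu, 2080: Sat, 2081: Sun, 2082: Mon
Tuesdays: 2060, 2066, 2077.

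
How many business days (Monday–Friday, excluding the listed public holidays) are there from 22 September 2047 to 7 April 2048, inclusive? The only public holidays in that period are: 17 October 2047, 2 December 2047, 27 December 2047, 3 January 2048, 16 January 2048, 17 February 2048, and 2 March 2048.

22 September 2047 is a Sunday.
From 22 September 2047 to 7 April 2048 is 199 days inclusive.
199 = 7 × 28 + 3, so there are 28 full weeks plus 3 extra days.
Each full week contributes 5 weekdays (Mon–Fri): 28 × 5 = 140.
The 3 extra days are Sun, Mon, Tue — 2 of them qualify.
Total: 140 + 2 = 142.
Holidays: 17 October 2047 (Thu); 2 December 2047 (Mon); 27 December 2047 (Fri); 3 January 2048 (Fri); 16 January 2048 (Thu); 17 February 2048 (Mon); 2 March 2048 (Mon).
All 7 holidays fall on weekdays, so subtract 7.
Business days: 142 − 7 = 135.

135 business days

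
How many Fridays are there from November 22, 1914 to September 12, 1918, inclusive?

November 22, 1914 is a Sunday.
That's 1391 days from start to end, counting both.
1391 = 7 × 198 + 5, so there are 198 full weeks plus 5 extra days.
Each full week contributes one Friday: 198 so far.
The 5 extra days are Sunday, Monday, Tuesday, Wednesday, Thursday — none qualify.
Total: 198 + 0 = 198.

198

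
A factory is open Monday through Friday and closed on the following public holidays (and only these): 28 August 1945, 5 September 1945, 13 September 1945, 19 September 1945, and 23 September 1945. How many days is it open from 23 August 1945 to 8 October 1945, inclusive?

23 August 1945 is a Thursday.
From 23 August 1945 to 8 October 1945 is 47 days inclusive.
47 = 7 × 6 + 5, so there are 6 full weeks plus 5 extra days.
Each full week contributes 5 weekdays (Mon–Fri): 6 × 5 = 30.
The 5 extra days are Thursday, Friday, Saturday, Sunday, Monday — 3 of them qualify.
Total: 30 + 3 = 33.
Holidays: 28 August 1945 (Tue); 5 September 1945 (Wed); 13 September 1945 (Thu); 19 September 1945 (Wed); 23 September 1945 (Sun).
4 of the 5 holidays fall on weekdays; the rest are weekends and were already excluded.
Business days: 33 − 4 = 29.

29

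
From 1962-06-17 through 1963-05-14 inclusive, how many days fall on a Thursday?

1962-06-17 is a Sunday.
That's 332 days from start to end, counting both.
332 = 7 × 47 + 3, so there are 47 full weeks plus 3 extra days.
Each full week contributes one Thursday: 47 so far.
The 3 extra days are Sun, Mon, Tue — none qualify.
Total: 47 + 0 = 47.

47 Thursdays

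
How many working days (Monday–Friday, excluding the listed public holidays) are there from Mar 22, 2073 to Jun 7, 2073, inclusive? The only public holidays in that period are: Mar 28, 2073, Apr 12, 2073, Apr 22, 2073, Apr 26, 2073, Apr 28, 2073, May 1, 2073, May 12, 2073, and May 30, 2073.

49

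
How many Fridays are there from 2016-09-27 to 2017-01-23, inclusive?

17 Fridays

2016-09-27 is a Tuesday.
The range spans 119 days (inclusive of both endpoints).
119 = 7 × 17, so the span is exactly 17 full weeks.
Each full week contributes one Friday: 17 so far.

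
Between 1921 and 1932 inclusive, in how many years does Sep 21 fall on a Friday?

2

Day of week of September 21 in each year:
1921: Wed, 1922: Thu, 1923: Fri ✓, 1924: Sun, 1925: Mon, 1926: Tue, 1927: Wed, 1928: Fri ✓, 1929: Sat, 1930: Sun, 1931: Mon, 1932: Wed
Fridays: 1923, 1928.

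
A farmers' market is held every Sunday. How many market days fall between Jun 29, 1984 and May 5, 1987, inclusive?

149 Sundays

Jun 29, 1984 is a Friday.
From Jun 29, 1984 to May 5, 1987 is 1041 days inclusive.
1041 = 7 × 148 + 5, so there are 148 full weeks plus 5 extra days.
Each full week contributes one Sunday: 148 so far.
The 5 extra days are Fri, Sat, Sun, Mon, Tue — 1 of them qualifies.
Total: 148 + 1 = 149.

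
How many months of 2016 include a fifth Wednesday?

A month has five Wednesdays exactly when Wednesday falls within its first (length − 28) days.
Jan: 31 days, starts Fri → 5 of Fri, Sat, Sun
Feb: 29 days, starts Mon → 5 of Mon
Mar: 31 days, starts Tue → 5 of Tue, Wed, Thu ✓
Apr: 30 days, starts Fri → 5 of Fri, Sat
May: 31 days, starts Sun → 5 of Sun, Mon, Tue
Jun: 30 days, starts Wed → 5 of Wed, Thu ✓
Jul: 31 days, starts Fri → 5 of Fri, Sat, Sun
Aug: 31 days, starts Mon → 5 of Mon, Tue, Wed ✓
Sep: 30 days, starts Thu → 5 of Thu, Fri
Oct: 31 days, starts Sat → 5 of Sat, Sun, Mon
Nov: 30 days, starts Tue → 5 of Tue, Wed ✓
Dec: 31 days, starts Thu → 5 of Thu, Fri, Sat
Months with five Wednesdays: Mar, Jun, Aug, Nov.

4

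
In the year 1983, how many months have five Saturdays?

5

A month has five Saturdays exactly when Saturday falls within its first (length − 28) days.
Jan: 31 days, starts Sat → 5 of Sat, Sun, Mon ✓
Feb: 28 days, starts Tue → 5 of (none)
Mar: 31 days, starts Tue → 5 of Tue, Wed, Thu
Apr: 30 days, starts Fri → 5 of Fri, Sat ✓
May: 31 days, starts Sun → 5 of Sun, Mon, Tue
Jun: 30 days, starts Wed → 5 of Wed, Thu
Jul: 31 days, starts Fri → 5 of Fri, Sat, Sun ✓
Aug: 31 days, starts Mon → 5 of Mon, Tue, Wed
Sep: 30 days, starts Thu → 5 of Thu, Fri
Oct: 31 days, starts Sat → 5 of Sat, Sun, Mon ✓
Nov: 30 days, starts Tue → 5 of Tue, Wed
Dec: 31 days, starts Thu → 5 of Thu, Fri, Sat ✓
Months with five Saturdays: Jan, Apr, Jul, Oct, Dec.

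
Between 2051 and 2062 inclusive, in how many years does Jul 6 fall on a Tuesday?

Day of week of July 6 in each year:
2051: Thu, 2052: Sat, 2053: Sun, 2054: Mon, 2055: Tue ✓, 2056: Thu, 2057: Fri, 2058: Sat, 2059: Sun, 2060: Tue ✓, 2061: Wed, 2062: Thu
Tuesdays: 2055, 2060.

2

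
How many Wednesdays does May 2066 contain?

4

May 1, 2066 is a Saturday.
The range spans 31 days (inclusive of both endpoints).
31 = 7 × 4 + 3, so there are 4 full weeks plus 3 extra days.
Each full week contributes one Wednesday: 4 so far.
The 3 extra days are Saturday, Sunday, Monday — none qualify.
Total: 4 + 0 = 4.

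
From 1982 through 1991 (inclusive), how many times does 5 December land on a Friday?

1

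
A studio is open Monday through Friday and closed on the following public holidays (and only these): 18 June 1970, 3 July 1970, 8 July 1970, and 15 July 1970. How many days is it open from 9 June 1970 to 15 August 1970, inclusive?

45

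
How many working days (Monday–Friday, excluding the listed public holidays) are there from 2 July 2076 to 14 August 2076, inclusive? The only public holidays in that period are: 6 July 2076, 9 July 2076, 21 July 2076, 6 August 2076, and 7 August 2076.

2 July 2076 is a Thursday.
From 2 July 2076 to 14 August 2076 is 44 days inclusive.
44 = 7 × 6 + 2, so there are 6 full weeks plus 2 extra days.
Each full week contributes 5 weekdays (Mon–Fri): 6 × 5 = 30.
The 2 extra days are Thu, Fri — 2 of them qualify.
Total: 30 + 2 = 32.
Holidays: 6 July 2076 (Mon); 9 July 2076 (Thu); 21 July 2076 (Tue); 6 August 2076 (Thu); 7 August 2076 (Fri).
All 5 holidays fall on weekdays, so subtract 5.
Business days: 32 − 5 = 27.

27 working days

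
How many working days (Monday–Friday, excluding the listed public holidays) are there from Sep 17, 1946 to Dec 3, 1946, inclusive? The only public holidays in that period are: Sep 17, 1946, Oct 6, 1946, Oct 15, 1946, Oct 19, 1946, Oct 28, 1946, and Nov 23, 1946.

53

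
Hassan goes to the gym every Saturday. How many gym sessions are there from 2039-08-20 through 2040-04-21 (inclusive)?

2039-08-20 is a Saturday.
That's 246 days from start to end, counting both.
246 = 7 × 35 + 1, so there are 35 full weeks plus 1 extra day.
Each full week contributes one Saturday: 35 so far.
The 1 extra day is Sat — 1 of them qualifies.
Total: 35 + 1 = 36.

36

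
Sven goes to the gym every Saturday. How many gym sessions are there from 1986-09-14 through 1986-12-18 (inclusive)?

13

1986-09-14 is a Sunday.
The range spans 96 days (inclusive of both endpoints).
96 = 7 × 13 + 5, so there are 13 full weeks plus 5 extra days.
Each full week contributes one Saturday: 13 so far.
The 5 extra days are Sunday, Monday, Tuesday, Wednesday, Thursday — none qualify.
Total: 13 + 0 = 13.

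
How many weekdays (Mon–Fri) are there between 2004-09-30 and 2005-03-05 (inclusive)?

2004-09-30 is a Thursday.
The range spans 157 days (inclusive of both endpoints).
157 = 7 × 22 + 3, so there are 22 full weeks plus 3 extra days.
Each full week contributes 5 weekdays (Mon–Fri): 22 × 5 = 110.
The 3 extra days are Thu, Fri, Sat — 2 of them qualify.
Total: 110 + 2 = 112.

112 weekdays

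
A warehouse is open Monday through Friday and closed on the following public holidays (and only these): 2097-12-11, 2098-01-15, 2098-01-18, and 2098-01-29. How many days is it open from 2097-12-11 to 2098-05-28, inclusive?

118 working days

2097-12-11 is a Wednesday.
From 2097-12-11 to 2098-05-28 is 169 days inclusive.
169 = 7 × 24 + 1, so there are 24 full weeks plus 1 extra day.
Each full week contributes 5 weekdays (Mon–Fri): 24 × 5 = 120.
The 1 extra day is Wednesday — 1 of them qualifies.
Total: 120 + 1 = 121.
Holidays: 2097-12-11 (Wed); 2098-01-15 (Wed); 2098-01-18 (Sat); 2098-01-29 (Wed).
3 of the 4 holidays fall on weekdays; the rest are weekends and were already excluded.
Business days: 121 − 3 = 118.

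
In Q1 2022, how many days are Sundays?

13

2022-01-01 is a Saturday.
That's 90 days from start to end, counting both.
90 = 7 × 12 + 6, so there are 12 full weeks plus 6 extra days.
Each full week contributes one Sunday: 12 so far.
The 6 extra days are Sat, Sun, Mon, Tue, Wed, Thu — 1 of them qualifies.
Total: 12 + 1 = 13.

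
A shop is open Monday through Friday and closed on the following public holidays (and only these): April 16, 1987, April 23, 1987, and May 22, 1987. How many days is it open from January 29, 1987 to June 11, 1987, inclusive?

January 29, 1987 is a Thursday.
The range spans 134 days (inclusive of both endpoints).
134 = 7 × 19 + 1, so there are 19 full weeks plus 1 extra day.
Each full week contributes 5 weekdays (Mon–Fri): 19 × 5 = 95.
The 1 extra day is Thu — 1 of them qualifies.
Total: 95 + 1 = 96.
Holidays: April 16, 1987 (Thu); April 23, 1987 (Thu); May 22, 1987 (Fri).
All 3 holidays fall on weekdays, so subtract 3.
Business days: 96 − 3 = 93.

93 working days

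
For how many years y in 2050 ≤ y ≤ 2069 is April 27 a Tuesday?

3

Day of week of April 27 in each year:
2050: Wed, 2051: Thu, 2052: Sat, 2053: Sun, 2054: Mon, 2055: Tue ✓, 2056: Thu, 2057: Fri, 2058: Sat, 2059: Sun, 2060: Tue ✓, 2061: Wed, 2062: Thu, 2063: Fri, 2064: Sun, 2065: Mon, 2066: Tue ✓, 2067: Wed, 2068: Fri, 2069: Sat
Tuesdays: 2055, 2060, 2066.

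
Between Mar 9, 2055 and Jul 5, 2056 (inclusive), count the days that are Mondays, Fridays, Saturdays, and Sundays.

276

Mar 9, 2055 is a Tuesday.
That's 485 days from start to end, counting both.
485 = 7 × 69 + 2, so there are 69 full weeks plus 2 extra days.
Each full week contributes 4 days from the set (Mon, Fri, Sat, Sun): 69 × 4 = 276.
The 2 extra days are Tue, Wed — none qualify.
Total: 276 + 0 = 276.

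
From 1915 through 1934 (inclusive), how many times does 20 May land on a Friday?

Day of week of May 20 in each year:
1915: Thu, 1916: Sat, 1917: Sun, 1918: Mon, 1919: Tue, 1920: Thu, 1921: Fri ✓, 1922: Sat, 1923: Sun, 1924: Tue, 1925: Wed, 1926: Thu, 1927: Fri ✓, 1928: Sun, 1929: Mon, 1930: Tue, 1931: Wed, 1932: Fri ✓, 1933: Sat, 1934: Sun
Fridays: 1921, 1927, 1932.

3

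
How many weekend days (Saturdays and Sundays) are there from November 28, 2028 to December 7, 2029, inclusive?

106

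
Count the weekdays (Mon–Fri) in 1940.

262

Jan 1, 1940 is a Monday.
That's 366 days from start to end, counting both.
366 = 7 × 52 + 2, so there are 52 full weeks plus 2 extra days.
Each full week contributes 5 weekdays (Mon–Fri): 52 × 5 = 260.
The 2 extra days are Mon, Tue — 2 of them qualify.
Total: 260 + 2 = 262.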